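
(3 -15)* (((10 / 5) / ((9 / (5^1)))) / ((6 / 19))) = -380 / 9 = -42.22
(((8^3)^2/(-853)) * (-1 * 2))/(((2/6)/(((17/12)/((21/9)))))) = 6684672/5971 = 1119.52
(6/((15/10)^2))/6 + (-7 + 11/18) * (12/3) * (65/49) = -4918/147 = -33.46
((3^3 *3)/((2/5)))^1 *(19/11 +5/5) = 6075/11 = 552.27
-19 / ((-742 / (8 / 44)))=19 / 4081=0.00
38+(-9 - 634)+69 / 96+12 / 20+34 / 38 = -1832471 / 3040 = -602.79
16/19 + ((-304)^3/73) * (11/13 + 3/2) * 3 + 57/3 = -48841867891/18031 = -2708772.00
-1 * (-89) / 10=8.90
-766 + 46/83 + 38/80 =-2539703/3320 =-764.97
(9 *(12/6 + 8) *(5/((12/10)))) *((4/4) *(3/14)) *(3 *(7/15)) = 225/2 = 112.50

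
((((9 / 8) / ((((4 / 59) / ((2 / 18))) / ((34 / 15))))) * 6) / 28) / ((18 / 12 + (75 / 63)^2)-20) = -63189 / 1205360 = -0.05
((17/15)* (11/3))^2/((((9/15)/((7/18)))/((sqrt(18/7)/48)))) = 34969* sqrt(14)/349920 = 0.37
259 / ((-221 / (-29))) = 7511 / 221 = 33.99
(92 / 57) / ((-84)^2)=23 / 100548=0.00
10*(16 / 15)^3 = 8192 / 675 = 12.14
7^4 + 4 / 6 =7205 / 3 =2401.67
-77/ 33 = -7/ 3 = -2.33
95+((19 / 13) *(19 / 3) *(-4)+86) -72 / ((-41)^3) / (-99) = 4256905253 / 29567109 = 143.97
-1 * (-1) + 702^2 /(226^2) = 135970 /12769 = 10.65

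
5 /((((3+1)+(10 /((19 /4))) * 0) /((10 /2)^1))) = 25 /4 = 6.25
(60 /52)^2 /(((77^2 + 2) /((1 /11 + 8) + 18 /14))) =18050 /8575567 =0.00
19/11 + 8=107/11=9.73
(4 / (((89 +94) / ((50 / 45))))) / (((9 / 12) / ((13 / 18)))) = 1040 / 44469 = 0.02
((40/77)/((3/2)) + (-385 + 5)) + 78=-69682/231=-301.65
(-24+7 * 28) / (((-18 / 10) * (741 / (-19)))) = 860 / 351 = 2.45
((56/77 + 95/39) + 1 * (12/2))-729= -308810/429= -719.84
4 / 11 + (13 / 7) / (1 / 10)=1458 / 77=18.94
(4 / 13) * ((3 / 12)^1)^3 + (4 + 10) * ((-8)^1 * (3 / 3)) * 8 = -186367 / 208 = -896.00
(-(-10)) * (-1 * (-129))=1290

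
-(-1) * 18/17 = 18/17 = 1.06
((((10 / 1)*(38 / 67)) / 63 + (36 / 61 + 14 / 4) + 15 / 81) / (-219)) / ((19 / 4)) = -0.00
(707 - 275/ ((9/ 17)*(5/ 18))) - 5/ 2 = -1165.50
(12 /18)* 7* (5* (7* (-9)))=-1470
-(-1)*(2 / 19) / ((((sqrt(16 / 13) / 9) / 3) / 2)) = 27*sqrt(13) / 19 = 5.12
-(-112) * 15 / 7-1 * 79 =161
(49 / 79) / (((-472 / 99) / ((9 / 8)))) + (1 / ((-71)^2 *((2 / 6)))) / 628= -34553124255 / 236088822848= -0.15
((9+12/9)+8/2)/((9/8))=344/27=12.74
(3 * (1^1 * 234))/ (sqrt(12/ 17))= 117 * sqrt(51)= 835.55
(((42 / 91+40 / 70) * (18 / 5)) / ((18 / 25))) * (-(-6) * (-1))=-30.99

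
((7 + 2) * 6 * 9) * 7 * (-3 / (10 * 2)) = -5103 / 10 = -510.30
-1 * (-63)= 63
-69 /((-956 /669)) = 46161 /956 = 48.29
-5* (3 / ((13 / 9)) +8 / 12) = -535 / 39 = -13.72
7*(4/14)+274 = 276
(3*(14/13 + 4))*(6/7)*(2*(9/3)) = 7128/91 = 78.33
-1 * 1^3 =-1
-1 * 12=-12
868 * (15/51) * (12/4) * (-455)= -5924100/17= -348476.47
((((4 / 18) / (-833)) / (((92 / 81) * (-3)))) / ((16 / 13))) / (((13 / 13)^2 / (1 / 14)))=39 / 8583232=0.00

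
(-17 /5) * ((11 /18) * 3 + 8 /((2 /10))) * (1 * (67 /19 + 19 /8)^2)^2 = -920812402724409 /5337948160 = -172503.06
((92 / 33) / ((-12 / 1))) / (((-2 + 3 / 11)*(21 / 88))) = 2024 / 3591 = 0.56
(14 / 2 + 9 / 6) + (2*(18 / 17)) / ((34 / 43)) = 6461 / 578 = 11.18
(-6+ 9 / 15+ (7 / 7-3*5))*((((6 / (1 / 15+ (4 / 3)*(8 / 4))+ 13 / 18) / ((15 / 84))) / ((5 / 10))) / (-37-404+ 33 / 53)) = 77480011 / 53827875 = 1.44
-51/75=-17/25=-0.68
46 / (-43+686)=46 / 643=0.07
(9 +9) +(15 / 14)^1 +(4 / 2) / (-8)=527 / 28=18.82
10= 10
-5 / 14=-0.36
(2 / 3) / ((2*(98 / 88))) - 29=-4219 / 147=-28.70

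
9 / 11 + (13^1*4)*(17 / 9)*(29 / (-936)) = -3965 / 1782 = -2.23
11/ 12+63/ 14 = 65/ 12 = 5.42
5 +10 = 15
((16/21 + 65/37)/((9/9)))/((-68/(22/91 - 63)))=11176427/4808076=2.32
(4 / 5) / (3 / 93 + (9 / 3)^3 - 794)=-31 / 29720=-0.00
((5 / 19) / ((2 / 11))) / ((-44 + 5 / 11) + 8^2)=121 / 1710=0.07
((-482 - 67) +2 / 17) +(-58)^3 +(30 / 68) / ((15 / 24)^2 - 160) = -2265166067 / 11577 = -195660.89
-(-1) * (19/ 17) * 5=95/ 17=5.59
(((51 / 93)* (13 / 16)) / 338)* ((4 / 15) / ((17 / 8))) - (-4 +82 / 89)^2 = -453826499 / 47882445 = -9.48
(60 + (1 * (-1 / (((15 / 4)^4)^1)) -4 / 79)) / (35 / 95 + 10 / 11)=50105613184 / 1067833125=46.92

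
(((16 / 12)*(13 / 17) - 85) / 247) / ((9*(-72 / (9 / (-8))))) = -4283 / 7255872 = -0.00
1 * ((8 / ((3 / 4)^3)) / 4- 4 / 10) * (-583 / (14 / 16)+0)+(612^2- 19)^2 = 132554179232521 / 945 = 140268972732.83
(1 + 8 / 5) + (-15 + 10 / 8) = -223 / 20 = -11.15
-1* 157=-157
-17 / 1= -17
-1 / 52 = -0.02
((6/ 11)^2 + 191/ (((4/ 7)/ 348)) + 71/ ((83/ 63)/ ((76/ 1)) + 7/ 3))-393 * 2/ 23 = 3643306046529/ 31322665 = 116315.33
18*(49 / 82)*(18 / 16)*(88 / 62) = 43659 / 2542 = 17.18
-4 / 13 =-0.31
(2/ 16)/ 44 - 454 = -159807/ 352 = -454.00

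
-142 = -142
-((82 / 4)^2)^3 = -4750104241 / 64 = -74220378.77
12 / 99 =4 / 33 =0.12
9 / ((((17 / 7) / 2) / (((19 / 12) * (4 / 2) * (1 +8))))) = 211.24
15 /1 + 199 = 214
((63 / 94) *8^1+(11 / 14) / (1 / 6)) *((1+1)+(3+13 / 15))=19448 / 329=59.11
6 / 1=6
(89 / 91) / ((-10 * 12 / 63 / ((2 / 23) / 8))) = -267 / 47840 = -0.01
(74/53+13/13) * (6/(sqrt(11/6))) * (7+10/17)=98298 * sqrt(66)/9911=80.57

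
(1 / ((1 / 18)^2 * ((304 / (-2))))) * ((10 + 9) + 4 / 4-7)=-1053 / 38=-27.71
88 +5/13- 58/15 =16481/195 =84.52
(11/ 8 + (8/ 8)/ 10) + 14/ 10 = 23/ 8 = 2.88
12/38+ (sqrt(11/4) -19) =-355/19+ sqrt(11)/2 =-17.03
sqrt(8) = 2 * sqrt(2) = 2.83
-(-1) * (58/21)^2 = 3364/441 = 7.63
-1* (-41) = 41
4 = 4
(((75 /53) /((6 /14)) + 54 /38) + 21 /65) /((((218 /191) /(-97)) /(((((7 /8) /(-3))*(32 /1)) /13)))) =307.89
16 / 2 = 8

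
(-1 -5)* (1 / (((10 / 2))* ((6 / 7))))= -7 / 5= -1.40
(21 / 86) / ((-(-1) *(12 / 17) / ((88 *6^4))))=1696464 / 43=39452.65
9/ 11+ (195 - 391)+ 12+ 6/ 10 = -10042/ 55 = -182.58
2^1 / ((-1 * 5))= -0.40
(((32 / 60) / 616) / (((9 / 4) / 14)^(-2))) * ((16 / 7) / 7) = 27 / 3697540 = 0.00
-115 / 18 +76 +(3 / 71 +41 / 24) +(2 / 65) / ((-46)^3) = 288504693577 / 4042850760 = 71.36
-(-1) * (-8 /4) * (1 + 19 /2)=-21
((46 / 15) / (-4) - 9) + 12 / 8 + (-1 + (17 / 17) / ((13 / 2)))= -1777 / 195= -9.11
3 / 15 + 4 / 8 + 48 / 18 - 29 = -769 / 30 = -25.63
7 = 7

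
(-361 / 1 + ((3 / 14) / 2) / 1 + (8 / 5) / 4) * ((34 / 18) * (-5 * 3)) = 285991 / 28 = 10213.96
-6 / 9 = -2 / 3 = -0.67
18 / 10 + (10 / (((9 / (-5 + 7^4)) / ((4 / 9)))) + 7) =482764 / 405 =1192.01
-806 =-806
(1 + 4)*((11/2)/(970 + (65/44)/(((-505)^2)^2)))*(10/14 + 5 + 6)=1290609123402500/3886135675345091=0.33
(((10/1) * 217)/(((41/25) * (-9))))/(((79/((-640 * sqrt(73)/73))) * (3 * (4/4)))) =46.47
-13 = -13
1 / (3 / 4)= 4 / 3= 1.33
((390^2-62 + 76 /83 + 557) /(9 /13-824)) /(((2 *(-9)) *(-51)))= -164650993 /815504382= -0.20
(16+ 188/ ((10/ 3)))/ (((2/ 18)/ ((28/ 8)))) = 11403/ 5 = 2280.60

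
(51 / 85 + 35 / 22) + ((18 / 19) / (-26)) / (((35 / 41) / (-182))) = 4163 / 418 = 9.96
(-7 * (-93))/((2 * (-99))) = -217/66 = -3.29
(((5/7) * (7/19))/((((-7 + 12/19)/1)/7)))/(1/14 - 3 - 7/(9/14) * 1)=4410/210661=0.02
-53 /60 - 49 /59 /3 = -1369 /1180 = -1.16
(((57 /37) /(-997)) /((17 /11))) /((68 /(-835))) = 523545 /42643684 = 0.01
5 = 5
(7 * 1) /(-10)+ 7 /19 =-63 /190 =-0.33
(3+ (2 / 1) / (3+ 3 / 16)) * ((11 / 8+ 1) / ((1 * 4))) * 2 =3515 / 816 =4.31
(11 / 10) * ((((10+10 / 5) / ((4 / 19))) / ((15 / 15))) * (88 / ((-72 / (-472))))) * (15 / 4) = 135641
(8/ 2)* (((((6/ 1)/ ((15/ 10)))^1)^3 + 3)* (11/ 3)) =2948/ 3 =982.67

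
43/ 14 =3.07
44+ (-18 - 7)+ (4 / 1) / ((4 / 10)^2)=44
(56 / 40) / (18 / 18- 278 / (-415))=83 / 99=0.84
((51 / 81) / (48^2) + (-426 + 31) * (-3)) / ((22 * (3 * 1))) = 73716497 / 4105728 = 17.95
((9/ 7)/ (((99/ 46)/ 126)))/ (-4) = -207/ 11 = -18.82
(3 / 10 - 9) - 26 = -347 / 10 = -34.70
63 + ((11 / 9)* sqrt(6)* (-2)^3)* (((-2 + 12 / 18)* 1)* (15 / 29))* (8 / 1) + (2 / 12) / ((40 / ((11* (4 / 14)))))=52931 / 840 + 14080* sqrt(6) / 261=195.15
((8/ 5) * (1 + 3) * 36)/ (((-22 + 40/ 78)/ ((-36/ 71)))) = 808704/ 148745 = 5.44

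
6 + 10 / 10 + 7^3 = 350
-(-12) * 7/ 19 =84/ 19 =4.42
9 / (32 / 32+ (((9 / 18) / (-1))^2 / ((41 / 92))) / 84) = 8.94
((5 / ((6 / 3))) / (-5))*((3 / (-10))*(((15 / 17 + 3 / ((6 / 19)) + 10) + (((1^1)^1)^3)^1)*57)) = 124317 / 680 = 182.82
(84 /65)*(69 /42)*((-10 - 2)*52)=-1324.80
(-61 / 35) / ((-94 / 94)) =1.74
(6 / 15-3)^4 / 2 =28561 / 1250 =22.85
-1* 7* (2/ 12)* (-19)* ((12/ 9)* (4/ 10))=532/ 45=11.82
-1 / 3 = -0.33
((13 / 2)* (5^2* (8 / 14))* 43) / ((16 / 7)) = 13975 / 8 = 1746.88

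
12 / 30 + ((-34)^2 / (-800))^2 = 99521 / 40000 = 2.49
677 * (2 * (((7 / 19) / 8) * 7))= 33173 / 76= 436.49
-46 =-46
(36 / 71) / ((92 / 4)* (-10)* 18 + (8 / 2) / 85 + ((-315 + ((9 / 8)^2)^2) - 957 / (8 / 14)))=-12533760 / 151482738061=-0.00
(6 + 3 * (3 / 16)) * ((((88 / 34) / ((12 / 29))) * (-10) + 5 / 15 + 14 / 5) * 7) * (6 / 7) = -318171 / 136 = -2339.49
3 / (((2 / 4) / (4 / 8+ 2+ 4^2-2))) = 99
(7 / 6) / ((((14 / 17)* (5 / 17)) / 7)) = 2023 / 60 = 33.72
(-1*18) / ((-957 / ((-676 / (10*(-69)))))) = 676 / 36685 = 0.02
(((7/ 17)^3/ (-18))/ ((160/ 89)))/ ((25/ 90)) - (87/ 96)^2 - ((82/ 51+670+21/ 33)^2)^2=-517844876133369225050350273/ 2535662280729600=-204224702977.55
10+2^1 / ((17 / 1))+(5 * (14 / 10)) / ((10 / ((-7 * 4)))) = -806 / 85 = -9.48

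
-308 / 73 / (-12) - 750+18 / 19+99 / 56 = -174047381 / 233016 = -746.93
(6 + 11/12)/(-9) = -83/108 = -0.77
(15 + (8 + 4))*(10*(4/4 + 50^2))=675270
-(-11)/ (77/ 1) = 1/ 7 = 0.14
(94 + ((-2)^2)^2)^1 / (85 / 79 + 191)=4345 / 7587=0.57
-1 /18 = -0.06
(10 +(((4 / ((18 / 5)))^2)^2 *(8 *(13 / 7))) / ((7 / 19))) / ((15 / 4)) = 18379912 / 964467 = 19.06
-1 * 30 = -30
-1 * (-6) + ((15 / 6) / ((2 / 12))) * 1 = 21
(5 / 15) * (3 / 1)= 1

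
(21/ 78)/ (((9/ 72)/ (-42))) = -1176/ 13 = -90.46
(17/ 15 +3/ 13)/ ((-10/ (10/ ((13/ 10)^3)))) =-53200/ 85683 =-0.62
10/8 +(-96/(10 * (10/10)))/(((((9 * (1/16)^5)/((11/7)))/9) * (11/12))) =-2415918929/140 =-17256563.78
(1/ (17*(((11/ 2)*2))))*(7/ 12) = 7/ 2244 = 0.00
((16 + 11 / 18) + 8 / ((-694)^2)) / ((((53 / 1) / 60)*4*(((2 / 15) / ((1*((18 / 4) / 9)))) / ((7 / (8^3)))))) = 6300407225 / 26139348992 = 0.24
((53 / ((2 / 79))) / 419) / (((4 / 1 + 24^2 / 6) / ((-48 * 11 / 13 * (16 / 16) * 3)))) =-829026 / 136175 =-6.09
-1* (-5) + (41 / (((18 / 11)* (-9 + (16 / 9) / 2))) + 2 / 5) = 1687 / 730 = 2.31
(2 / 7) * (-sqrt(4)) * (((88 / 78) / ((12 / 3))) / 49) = -44 / 13377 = -0.00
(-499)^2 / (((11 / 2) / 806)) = 401389612 / 11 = 36489964.73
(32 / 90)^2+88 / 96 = 8449 / 8100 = 1.04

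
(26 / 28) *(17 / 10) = 221 / 140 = 1.58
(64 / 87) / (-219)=-64 / 19053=-0.00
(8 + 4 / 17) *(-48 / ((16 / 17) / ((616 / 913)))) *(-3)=70560 / 83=850.12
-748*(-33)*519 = 12810996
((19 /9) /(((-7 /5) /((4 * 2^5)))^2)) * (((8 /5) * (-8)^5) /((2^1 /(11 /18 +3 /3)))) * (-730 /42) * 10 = 129542998076.62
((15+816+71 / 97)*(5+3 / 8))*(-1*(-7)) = 12142039 / 388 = 31293.91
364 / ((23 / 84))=30576 / 23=1329.39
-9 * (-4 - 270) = 2466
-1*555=-555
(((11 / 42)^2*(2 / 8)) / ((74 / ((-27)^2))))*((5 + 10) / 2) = 147015 / 116032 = 1.27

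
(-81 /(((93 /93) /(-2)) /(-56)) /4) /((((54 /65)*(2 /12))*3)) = -5460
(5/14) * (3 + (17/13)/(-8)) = 1475/1456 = 1.01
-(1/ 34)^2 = -1/ 1156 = -0.00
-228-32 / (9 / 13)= -2468 / 9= -274.22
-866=-866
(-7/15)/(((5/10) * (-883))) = 14/13245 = 0.00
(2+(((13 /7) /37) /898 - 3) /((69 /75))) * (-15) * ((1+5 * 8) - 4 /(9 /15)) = 3473444795 /5349386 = 649.32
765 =765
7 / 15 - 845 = -12668 / 15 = -844.53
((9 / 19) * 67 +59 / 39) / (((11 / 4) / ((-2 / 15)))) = -197104 / 122265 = -1.61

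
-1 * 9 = -9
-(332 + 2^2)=-336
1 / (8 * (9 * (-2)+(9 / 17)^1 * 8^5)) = 17 / 2356848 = 0.00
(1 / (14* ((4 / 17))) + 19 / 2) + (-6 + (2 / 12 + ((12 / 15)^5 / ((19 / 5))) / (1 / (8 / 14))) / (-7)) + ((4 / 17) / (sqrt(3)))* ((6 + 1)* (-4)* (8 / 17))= 52686071 / 13965000 - 896* sqrt(3) / 867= 1.98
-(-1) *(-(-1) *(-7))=-7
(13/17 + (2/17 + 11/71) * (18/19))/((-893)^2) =23459/18287897917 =0.00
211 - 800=-589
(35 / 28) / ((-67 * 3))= -5 / 804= -0.01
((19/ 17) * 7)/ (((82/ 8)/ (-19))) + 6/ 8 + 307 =817575/ 2788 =293.25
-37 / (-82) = 37 / 82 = 0.45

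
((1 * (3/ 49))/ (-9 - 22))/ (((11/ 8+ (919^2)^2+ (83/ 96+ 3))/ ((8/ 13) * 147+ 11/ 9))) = -343264/ 1352179678463525093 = -0.00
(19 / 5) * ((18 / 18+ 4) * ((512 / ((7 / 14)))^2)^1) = 19922944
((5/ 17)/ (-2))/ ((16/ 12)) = -15/ 136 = -0.11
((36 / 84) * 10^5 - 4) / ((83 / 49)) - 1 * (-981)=2181227 / 83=26279.84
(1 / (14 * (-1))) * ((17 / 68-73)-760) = 3331 / 56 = 59.48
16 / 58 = 8 / 29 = 0.28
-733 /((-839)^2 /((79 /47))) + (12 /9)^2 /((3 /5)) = 2645179471 /893275749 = 2.96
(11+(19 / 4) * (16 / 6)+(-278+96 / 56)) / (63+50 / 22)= -58355 / 15078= -3.87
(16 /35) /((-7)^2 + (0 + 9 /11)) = 44 /4795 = 0.01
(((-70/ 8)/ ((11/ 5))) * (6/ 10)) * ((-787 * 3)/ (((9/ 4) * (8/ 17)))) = 468265/ 88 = 5321.19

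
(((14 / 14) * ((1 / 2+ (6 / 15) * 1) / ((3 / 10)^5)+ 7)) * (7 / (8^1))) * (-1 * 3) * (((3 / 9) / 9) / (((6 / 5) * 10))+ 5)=-115614583 / 23328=-4956.04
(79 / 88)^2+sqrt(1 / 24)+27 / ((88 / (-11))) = -19895 / 7744+sqrt(6) / 12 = -2.36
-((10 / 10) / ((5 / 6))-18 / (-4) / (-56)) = -627 / 560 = -1.12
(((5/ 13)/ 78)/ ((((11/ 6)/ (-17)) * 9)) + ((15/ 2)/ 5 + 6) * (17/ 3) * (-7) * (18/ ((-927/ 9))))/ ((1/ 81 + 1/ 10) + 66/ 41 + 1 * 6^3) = 330571417500/ 1384484213827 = 0.24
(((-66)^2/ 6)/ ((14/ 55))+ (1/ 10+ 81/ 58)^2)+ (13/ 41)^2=706202462963/ 247401175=2854.48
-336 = -336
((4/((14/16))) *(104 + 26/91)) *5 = 116800/49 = 2383.67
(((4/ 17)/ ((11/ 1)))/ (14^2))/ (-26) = -0.00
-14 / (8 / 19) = -133 / 4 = -33.25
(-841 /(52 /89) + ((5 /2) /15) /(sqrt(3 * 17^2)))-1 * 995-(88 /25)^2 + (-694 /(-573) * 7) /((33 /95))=-1488659978017 /614542500 + sqrt(3) /306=-2422.38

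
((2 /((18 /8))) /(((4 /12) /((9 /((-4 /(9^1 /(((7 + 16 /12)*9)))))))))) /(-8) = 9 /100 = 0.09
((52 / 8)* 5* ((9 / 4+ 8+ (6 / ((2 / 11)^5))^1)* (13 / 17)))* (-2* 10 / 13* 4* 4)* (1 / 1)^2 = -314156050 / 17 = -18479767.65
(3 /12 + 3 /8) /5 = 1 /8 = 0.12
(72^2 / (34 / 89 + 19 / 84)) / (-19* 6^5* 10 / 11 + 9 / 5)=-236839680 / 3732127583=-0.06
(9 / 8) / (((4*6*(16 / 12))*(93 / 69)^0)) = 9 / 256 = 0.04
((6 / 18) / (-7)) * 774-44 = -566 / 7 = -80.86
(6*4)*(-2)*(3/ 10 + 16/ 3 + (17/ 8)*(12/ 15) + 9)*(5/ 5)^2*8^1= -6272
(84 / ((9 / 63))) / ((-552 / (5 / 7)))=-35 / 46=-0.76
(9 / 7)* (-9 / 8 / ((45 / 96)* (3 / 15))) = -108 / 7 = -15.43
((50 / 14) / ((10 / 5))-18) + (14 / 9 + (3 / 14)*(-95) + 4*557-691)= 1501.98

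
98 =98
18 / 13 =1.38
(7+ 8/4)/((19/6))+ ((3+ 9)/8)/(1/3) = 279/38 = 7.34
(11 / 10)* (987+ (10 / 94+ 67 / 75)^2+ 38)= 140235526211 / 124256250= 1128.60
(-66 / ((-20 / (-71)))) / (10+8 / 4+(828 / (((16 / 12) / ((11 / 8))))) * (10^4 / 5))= -0.00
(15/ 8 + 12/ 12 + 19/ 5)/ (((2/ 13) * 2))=3471/ 160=21.69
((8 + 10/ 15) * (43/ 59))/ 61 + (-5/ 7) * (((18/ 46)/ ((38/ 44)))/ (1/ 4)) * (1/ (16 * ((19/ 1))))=124614041/ 1255064874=0.10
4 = 4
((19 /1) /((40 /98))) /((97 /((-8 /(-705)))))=1862 /341925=0.01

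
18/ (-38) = -9/ 19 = -0.47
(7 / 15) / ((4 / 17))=119 / 60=1.98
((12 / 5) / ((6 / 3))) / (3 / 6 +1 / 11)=132 / 65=2.03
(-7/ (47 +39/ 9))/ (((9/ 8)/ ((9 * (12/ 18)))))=-8/ 11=-0.73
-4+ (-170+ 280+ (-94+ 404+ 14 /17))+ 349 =13019 /17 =765.82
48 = 48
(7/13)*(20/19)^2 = 2800/4693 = 0.60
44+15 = 59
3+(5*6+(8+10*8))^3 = 1643035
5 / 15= 1 / 3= 0.33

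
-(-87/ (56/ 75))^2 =-42575625/ 3136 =-13576.41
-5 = -5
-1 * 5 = -5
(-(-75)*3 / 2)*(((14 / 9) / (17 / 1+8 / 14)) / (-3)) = -1225 / 369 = -3.32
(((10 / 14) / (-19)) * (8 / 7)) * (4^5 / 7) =-40960 / 6517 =-6.29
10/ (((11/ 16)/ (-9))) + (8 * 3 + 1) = -1165/ 11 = -105.91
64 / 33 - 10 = -266 / 33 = -8.06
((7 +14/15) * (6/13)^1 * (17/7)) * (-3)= -1734/65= -26.68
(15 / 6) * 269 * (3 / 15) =134.50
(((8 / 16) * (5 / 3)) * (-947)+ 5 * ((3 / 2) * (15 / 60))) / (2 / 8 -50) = 18895 / 1194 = 15.82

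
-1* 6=-6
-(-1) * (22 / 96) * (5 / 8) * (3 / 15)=11 / 384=0.03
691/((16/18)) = 6219/8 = 777.38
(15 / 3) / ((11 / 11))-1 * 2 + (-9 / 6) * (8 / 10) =1.80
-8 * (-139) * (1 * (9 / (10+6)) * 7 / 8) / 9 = 973 / 16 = 60.81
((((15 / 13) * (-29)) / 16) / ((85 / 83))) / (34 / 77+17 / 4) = -556017 / 1277380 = -0.44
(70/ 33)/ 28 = 5/ 66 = 0.08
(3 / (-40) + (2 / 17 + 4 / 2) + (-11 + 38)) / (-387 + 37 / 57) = -1125693 / 14974960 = -0.08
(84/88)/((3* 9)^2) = 0.00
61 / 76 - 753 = -57167 / 76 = -752.20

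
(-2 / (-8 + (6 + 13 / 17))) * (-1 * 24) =-272 / 7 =-38.86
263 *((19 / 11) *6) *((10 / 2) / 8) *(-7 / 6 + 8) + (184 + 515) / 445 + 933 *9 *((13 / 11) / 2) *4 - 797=1201928637 / 39160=30692.76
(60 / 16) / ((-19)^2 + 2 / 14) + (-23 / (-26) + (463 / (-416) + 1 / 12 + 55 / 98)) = 0.43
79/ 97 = 0.81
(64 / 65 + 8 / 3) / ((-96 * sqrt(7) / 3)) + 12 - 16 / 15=164 / 15 - 89 * sqrt(7) / 5460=10.89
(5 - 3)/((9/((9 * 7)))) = 14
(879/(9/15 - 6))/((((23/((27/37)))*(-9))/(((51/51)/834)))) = 1465/2129202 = 0.00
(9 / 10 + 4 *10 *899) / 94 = 359609 / 940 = 382.56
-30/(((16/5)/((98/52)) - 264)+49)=7350/52259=0.14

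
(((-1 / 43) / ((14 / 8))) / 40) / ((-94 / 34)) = 17 / 141470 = 0.00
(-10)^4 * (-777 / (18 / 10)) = -4316666.67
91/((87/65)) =5915/87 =67.99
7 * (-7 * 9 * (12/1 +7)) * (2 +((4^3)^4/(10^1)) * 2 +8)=-140576711814/5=-28115342362.80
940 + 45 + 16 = 1001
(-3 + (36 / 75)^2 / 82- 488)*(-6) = 75490818 / 25625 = 2945.98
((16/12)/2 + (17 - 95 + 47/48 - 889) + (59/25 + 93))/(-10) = 1043993/12000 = 87.00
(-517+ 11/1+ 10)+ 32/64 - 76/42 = -20887/42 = -497.31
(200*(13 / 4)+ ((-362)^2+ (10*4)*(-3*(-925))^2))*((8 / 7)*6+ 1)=16948618170 / 7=2421231167.14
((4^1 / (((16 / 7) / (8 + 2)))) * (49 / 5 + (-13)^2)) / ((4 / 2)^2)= 3129 / 4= 782.25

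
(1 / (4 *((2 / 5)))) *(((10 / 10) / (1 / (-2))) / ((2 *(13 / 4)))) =-5 / 26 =-0.19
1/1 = 1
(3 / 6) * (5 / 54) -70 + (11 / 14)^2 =-91732 / 1323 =-69.34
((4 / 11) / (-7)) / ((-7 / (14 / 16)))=1 / 154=0.01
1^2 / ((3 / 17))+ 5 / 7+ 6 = 260 / 21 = 12.38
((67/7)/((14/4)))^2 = 17956/2401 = 7.48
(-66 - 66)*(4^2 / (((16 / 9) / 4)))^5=-7981535232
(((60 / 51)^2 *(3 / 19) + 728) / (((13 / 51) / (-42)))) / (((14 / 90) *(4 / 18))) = -14575071960 / 4199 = -3471081.68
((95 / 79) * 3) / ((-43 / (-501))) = 142785 / 3397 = 42.03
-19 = -19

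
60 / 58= 30 / 29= 1.03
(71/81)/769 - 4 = -249085/62289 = -4.00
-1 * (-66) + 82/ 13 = 940/ 13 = 72.31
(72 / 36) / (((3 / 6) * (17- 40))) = -4 / 23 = -0.17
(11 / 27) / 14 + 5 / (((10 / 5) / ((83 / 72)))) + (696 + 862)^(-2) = 5342022079 / 1835087184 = 2.91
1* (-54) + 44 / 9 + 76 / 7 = -2410 / 63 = -38.25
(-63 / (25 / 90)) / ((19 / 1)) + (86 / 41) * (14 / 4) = -17899 / 3895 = -4.60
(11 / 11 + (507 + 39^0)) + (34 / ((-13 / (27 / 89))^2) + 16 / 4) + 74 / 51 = 35123397899 / 68271099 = 514.47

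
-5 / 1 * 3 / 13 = -15 / 13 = -1.15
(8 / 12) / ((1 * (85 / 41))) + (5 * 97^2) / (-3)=-3998743 / 255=-15681.35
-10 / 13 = -0.77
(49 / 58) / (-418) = -49 / 24244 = -0.00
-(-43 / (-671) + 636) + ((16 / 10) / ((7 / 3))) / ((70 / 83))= -522160459 / 821975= -635.25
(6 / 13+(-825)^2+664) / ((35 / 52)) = 35427052 / 35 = 1012201.49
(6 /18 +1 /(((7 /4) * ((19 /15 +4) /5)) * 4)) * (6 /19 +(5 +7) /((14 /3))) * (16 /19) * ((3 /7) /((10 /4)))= 9560064 /48910085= 0.20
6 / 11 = 0.55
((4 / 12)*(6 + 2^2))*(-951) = -3170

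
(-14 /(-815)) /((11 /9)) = 126 /8965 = 0.01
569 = 569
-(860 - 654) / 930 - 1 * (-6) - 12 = -2893 / 465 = -6.22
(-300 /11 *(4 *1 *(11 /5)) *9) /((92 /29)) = -15660 /23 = -680.87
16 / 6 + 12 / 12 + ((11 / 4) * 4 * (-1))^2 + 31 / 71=125.10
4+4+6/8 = 35/4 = 8.75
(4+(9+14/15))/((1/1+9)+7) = 209/255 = 0.82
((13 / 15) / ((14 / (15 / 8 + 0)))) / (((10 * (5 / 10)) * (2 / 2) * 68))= 13 / 38080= 0.00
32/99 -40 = -3928/99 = -39.68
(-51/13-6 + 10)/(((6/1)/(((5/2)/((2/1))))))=0.02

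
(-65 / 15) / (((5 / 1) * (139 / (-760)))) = 1976 / 417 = 4.74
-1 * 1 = -1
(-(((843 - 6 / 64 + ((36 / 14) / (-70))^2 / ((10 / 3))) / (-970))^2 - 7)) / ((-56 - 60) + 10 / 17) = -9213419545020183976127 / 170273386782172800000000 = -0.05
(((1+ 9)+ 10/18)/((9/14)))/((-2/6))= -1330/27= -49.26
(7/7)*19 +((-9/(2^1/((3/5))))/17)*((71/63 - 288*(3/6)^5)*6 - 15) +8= 43893/1190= 36.88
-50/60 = -5/6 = -0.83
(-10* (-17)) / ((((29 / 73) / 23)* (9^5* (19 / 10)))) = 2854300 / 32535999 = 0.09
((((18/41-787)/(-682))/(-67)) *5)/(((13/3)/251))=-4.99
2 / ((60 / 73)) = 73 / 30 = 2.43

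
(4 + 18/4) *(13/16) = 221/32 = 6.91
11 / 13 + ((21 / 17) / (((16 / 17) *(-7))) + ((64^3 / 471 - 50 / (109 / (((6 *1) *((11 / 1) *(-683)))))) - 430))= 222168677251 / 10678512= 20805.21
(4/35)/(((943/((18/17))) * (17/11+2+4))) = 0.00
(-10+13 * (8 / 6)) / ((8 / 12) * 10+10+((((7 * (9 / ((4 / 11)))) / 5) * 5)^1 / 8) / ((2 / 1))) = 1408 / 5279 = 0.27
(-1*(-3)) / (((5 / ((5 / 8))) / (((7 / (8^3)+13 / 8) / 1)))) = 0.61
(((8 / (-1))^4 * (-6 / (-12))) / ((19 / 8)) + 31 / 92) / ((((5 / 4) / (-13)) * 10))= -19602921 / 21850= -897.16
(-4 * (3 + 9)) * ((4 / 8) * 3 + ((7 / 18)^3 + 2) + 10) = -158150 / 243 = -650.82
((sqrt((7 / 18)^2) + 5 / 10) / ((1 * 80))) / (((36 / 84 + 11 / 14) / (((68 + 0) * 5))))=28 / 9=3.11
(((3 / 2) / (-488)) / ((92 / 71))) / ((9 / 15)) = -355 / 89792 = -0.00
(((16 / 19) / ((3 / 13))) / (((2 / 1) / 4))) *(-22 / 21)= -7.65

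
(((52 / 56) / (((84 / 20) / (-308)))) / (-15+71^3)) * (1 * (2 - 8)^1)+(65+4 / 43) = 159372257 / 2448334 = 65.09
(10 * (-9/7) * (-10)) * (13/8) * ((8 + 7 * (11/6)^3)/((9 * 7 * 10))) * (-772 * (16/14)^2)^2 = 54767592089600/3176523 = 17241364.88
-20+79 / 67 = -1261 / 67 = -18.82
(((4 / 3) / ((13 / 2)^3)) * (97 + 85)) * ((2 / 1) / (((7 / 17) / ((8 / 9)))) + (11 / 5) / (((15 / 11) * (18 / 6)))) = 163136 / 38025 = 4.29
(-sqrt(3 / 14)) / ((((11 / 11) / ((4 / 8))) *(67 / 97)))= -97 *sqrt(42) / 1876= -0.34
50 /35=10 /7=1.43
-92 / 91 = -1.01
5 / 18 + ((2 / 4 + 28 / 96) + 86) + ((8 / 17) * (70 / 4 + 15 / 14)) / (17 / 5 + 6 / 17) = 14373077 / 160776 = 89.40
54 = 54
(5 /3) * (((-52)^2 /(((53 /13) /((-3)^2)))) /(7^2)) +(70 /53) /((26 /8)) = 6868360 /33761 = 203.44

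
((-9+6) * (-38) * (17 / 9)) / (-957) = -646 / 2871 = -0.23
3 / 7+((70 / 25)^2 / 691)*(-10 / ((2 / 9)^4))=-2229693 / 48370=-46.10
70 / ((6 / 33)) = 385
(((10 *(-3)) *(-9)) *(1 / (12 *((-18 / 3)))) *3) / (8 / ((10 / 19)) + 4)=-75 / 128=-0.59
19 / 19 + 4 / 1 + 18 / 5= 43 / 5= 8.60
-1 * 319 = -319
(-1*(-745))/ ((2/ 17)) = 12665/ 2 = 6332.50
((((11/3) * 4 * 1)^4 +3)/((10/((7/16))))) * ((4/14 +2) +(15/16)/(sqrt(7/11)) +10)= 27252.54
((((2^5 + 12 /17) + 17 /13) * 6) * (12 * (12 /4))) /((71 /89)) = 144506808 /15691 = 9209.53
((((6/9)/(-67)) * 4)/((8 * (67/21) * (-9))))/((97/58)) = 406/3918897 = 0.00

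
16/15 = 1.07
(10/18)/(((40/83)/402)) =5561/12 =463.42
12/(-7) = -12/7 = -1.71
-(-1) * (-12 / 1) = -12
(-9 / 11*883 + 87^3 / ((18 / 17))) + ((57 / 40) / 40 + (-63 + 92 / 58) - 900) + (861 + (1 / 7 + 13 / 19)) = 42162085428739 / 67883200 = 621097.49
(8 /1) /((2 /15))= 60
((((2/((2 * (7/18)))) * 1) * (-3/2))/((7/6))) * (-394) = 63828/49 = 1302.61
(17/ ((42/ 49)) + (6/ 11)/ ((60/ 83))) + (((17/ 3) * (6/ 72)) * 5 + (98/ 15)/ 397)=18052219/ 786060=22.97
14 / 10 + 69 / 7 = 394 / 35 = 11.26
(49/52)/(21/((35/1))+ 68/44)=2695/6136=0.44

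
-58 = -58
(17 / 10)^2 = 289 / 100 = 2.89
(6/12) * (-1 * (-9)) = 9/2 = 4.50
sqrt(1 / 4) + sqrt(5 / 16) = 1 / 2 + sqrt(5) / 4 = 1.06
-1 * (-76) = 76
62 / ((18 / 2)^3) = 62 / 729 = 0.09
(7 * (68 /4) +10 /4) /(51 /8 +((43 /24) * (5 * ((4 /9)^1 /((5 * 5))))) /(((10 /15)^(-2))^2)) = 10628820 /560437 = 18.97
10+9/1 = 19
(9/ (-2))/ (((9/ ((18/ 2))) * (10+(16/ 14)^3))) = -343/ 876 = -0.39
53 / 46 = 1.15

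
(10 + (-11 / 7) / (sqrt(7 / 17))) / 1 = 7.55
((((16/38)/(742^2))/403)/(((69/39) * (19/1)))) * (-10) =-20/35427829913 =-0.00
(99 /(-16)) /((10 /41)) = -25.37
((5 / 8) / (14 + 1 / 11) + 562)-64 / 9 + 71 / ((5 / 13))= 8253191 / 11160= 739.53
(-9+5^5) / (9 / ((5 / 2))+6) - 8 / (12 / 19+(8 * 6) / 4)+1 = 6499 / 20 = 324.95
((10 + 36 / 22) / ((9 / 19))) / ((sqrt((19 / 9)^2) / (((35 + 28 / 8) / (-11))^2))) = 1568 / 11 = 142.55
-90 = -90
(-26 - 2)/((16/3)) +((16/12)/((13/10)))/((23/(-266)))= -61397/3588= -17.11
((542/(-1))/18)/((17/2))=-542/153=-3.54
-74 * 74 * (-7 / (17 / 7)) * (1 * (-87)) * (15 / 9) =-38906980 / 17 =-2288645.88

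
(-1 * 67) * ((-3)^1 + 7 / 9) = 1340 / 9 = 148.89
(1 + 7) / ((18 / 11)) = 44 / 9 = 4.89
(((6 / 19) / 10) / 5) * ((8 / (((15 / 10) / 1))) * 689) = 11024 / 475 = 23.21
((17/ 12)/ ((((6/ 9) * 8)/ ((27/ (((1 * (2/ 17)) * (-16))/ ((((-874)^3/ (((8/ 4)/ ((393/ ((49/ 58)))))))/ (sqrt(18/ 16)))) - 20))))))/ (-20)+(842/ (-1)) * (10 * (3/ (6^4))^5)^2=121219165920531609 * sqrt(2)/ 14872877902854052632217491965440+2947645479921734576587741812292063154202612823925909/ 164400270775591296649698321587102037946911261638787072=0.02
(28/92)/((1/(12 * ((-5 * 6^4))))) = -23666.09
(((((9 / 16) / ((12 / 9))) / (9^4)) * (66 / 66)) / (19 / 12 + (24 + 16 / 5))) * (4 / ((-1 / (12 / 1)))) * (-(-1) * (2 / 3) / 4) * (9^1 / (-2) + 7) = -25 / 559548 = -0.00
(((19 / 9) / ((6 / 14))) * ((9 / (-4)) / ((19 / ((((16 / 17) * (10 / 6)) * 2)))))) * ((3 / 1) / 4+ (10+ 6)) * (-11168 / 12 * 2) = 26188960 / 459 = 57056.56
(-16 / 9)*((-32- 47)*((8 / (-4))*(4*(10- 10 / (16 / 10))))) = -12640 / 3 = -4213.33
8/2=4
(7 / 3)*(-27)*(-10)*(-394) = -248220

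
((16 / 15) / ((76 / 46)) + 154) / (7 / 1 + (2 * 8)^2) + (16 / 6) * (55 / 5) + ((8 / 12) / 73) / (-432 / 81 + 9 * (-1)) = 7039854896 / 235283745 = 29.92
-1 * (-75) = 75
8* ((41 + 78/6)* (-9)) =-3888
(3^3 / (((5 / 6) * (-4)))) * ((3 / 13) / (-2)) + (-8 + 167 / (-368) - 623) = -15082019 / 23920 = -630.52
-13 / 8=-1.62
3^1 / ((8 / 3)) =9 / 8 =1.12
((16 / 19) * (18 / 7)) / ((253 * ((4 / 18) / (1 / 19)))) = 1296 / 639331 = 0.00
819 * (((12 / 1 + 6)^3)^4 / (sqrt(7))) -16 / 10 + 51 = 358100512858409144.38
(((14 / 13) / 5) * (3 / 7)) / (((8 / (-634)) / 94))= -44697 / 65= -687.65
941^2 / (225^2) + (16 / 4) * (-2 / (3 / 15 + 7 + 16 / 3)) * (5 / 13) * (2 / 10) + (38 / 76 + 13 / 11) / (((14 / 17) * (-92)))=15268103206001 / 876485610000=17.42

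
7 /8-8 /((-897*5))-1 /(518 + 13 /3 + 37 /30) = 493050113 /563567160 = 0.87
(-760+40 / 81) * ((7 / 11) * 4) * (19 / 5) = -6545728 / 891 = -7346.50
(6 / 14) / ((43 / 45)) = 0.45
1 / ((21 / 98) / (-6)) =-28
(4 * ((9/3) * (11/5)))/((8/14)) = 231/5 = 46.20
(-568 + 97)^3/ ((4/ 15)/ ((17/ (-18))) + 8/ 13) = -115458257655/ 368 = -313745265.37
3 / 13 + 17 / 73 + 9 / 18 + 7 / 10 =7894 / 4745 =1.66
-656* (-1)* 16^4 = 42991616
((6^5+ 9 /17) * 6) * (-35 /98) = -1983015 /119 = -16663.99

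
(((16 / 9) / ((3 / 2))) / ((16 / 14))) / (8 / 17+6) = 238 / 1485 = 0.16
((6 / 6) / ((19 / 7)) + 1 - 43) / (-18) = 791 / 342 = 2.31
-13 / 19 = -0.68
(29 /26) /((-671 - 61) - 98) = -29 /21580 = -0.00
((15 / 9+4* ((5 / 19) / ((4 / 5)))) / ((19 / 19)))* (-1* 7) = -1190 / 57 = -20.88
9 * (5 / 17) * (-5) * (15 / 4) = -3375 / 68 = -49.63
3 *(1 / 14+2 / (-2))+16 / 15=-361 / 210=-1.72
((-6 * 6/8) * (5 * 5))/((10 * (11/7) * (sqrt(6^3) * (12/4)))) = -35 * sqrt(6)/528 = -0.16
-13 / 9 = -1.44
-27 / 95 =-0.28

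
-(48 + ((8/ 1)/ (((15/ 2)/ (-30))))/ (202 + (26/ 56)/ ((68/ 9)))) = -18405872/ 384725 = -47.84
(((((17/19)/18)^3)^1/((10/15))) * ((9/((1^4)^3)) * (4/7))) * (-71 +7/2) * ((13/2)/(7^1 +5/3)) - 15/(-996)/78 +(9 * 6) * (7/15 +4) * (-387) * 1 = -2321186391167699/24866892960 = -93344.45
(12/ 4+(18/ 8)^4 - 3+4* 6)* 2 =12705/ 128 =99.26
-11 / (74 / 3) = -33 / 74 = -0.45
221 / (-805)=-0.27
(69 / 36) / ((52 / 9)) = 0.33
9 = 9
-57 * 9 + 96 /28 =-3567 /7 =-509.57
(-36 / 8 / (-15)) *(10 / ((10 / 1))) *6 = 9 / 5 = 1.80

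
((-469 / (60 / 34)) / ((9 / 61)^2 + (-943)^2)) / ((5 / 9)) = -89002599 / 165444780500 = -0.00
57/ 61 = 0.93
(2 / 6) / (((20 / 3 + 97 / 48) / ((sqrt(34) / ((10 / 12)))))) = 32* sqrt(34) / 695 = 0.27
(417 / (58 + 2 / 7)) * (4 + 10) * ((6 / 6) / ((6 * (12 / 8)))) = 11.13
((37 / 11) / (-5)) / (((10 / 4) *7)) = -74 / 1925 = -0.04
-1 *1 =-1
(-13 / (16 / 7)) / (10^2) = -91 / 1600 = -0.06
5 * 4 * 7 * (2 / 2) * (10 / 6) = 700 / 3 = 233.33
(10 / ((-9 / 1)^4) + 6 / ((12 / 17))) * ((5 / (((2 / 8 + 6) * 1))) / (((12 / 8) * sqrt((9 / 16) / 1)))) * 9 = 1784912 / 32805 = 54.41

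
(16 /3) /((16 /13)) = 13 /3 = 4.33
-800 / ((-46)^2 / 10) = -2000 / 529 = -3.78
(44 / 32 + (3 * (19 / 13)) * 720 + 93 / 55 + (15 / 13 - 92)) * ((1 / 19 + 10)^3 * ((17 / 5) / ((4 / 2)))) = 2079515453427079 / 392334800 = 5300359.42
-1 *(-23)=23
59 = 59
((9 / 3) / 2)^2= 2.25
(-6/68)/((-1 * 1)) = 3/34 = 0.09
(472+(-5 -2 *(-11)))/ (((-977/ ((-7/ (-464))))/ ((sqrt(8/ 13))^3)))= -3423 *sqrt(26)/ 4788277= -0.00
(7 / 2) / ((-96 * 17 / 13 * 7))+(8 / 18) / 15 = 3767 / 146880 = 0.03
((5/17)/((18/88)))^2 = 48400/23409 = 2.07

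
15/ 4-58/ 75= 893/ 300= 2.98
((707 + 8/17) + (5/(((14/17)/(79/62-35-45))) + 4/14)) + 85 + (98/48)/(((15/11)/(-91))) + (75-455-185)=-513246331/1328040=-386.47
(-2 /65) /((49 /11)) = -22 /3185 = -0.01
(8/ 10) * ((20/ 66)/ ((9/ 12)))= 32/ 99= 0.32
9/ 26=0.35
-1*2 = -2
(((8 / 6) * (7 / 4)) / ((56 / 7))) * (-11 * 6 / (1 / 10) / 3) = -385 / 6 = -64.17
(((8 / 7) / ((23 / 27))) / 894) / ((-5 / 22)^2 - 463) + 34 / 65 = 60917912794 / 116461437365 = 0.52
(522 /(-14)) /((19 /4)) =-1044 /133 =-7.85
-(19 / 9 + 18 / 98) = -1012 / 441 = -2.29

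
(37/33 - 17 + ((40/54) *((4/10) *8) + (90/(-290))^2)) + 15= 396620/249777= 1.59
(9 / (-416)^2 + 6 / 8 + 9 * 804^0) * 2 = 19.50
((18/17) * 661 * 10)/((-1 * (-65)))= 23796/221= 107.67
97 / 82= 1.18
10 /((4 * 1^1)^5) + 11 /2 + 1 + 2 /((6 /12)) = 5381 /512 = 10.51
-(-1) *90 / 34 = 45 / 17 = 2.65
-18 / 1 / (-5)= 18 / 5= 3.60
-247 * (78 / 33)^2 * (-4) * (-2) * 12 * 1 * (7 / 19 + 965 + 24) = -15858895104 / 121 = -131065248.79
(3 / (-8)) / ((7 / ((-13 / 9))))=13 / 168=0.08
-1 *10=-10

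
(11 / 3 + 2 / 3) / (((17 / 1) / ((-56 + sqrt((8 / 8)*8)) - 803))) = -11167 / 51 + 26*sqrt(2) / 51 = -218.24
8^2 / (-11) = -64 / 11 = -5.82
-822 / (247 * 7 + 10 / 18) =-3699 / 7783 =-0.48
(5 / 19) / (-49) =-5 / 931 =-0.01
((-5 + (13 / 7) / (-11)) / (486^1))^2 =39601 / 350101521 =0.00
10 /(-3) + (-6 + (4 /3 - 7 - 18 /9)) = -17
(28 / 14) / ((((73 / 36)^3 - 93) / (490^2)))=-22404211200 / 3949991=-5671.97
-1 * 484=-484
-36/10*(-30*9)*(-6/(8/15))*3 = -32805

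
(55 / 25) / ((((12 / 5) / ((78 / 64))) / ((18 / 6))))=429 / 128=3.35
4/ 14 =2/ 7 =0.29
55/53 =1.04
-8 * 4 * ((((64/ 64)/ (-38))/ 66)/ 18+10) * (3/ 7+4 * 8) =-409906612/ 39501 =-10377.12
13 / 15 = 0.87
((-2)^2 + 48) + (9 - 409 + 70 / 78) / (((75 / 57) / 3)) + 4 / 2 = -55637 / 65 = -855.95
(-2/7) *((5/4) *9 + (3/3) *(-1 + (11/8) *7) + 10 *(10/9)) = -2231/252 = -8.85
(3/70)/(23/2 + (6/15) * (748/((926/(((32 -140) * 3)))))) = -1389/3020213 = -0.00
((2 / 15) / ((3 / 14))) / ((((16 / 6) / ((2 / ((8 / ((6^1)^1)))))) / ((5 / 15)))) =7 / 60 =0.12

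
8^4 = 4096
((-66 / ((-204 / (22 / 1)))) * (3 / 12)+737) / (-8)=-50237 / 544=-92.35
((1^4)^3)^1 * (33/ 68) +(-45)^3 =-6196467/ 68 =-91124.51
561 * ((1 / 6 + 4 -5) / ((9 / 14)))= -6545 / 9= -727.22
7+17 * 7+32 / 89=11246 / 89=126.36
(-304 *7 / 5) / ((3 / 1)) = -141.87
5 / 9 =0.56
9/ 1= 9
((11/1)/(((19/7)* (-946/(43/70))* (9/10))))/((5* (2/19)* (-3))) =1/540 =0.00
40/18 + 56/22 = 472/99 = 4.77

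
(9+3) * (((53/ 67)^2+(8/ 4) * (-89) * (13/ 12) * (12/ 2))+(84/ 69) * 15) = -1410081504/ 103247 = -13657.36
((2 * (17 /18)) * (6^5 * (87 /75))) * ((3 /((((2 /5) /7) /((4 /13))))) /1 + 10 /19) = 284197.93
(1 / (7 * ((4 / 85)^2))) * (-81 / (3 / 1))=-195075 / 112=-1741.74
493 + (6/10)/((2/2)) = 2468/5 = 493.60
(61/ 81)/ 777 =61/ 62937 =0.00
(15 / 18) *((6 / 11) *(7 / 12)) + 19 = 2543 / 132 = 19.27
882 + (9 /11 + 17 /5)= 48742 /55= 886.22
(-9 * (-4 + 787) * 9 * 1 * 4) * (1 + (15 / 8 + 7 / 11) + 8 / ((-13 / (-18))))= -1058466447 / 286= -3700931.63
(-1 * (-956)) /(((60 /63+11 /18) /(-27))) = -3252312 /197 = -16509.20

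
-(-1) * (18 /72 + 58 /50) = 141 /100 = 1.41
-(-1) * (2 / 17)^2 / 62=2 / 8959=0.00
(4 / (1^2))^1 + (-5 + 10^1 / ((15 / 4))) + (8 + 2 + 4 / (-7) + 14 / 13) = 3323 / 273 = 12.17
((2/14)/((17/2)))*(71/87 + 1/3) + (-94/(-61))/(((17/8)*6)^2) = 0.03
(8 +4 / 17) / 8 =35 / 34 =1.03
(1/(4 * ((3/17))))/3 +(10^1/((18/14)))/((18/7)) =1133/324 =3.50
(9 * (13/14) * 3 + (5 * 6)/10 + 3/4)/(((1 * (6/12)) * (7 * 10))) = 807/980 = 0.82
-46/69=-0.67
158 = 158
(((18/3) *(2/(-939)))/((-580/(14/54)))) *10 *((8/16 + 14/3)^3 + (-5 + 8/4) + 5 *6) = 0.01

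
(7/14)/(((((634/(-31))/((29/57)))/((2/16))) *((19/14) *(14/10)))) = -4495/5492976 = -0.00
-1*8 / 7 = -1.14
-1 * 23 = -23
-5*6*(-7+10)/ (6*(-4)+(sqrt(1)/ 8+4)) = 240/ 53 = 4.53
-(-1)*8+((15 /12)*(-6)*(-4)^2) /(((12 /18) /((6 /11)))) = -992 /11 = -90.18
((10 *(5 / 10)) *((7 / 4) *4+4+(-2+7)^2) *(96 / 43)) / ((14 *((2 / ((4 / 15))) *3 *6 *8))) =8 / 301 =0.03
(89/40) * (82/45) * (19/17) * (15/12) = 69331/12240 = 5.66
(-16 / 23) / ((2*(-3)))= 8 / 69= 0.12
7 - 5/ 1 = 2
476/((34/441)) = 6174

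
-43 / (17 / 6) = -258 / 17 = -15.18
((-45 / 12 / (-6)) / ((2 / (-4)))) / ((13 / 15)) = -75 / 52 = -1.44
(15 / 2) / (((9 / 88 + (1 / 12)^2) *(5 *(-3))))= -792 / 173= -4.58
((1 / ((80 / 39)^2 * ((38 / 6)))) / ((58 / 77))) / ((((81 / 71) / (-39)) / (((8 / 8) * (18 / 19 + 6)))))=-396362967 / 33500800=-11.83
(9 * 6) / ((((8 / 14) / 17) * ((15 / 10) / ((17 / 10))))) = 18207 / 10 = 1820.70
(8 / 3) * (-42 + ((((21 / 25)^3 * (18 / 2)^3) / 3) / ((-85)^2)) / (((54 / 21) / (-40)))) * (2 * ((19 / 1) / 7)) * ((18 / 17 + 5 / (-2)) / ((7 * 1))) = 48400983344 / 383828125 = 126.10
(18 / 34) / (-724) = -9 / 12308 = -0.00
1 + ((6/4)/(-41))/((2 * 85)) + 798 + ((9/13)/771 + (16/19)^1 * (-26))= 687658922243/884897260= 777.11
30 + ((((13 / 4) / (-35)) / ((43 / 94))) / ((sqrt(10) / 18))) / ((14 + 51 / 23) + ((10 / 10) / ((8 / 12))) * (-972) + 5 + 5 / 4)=84318 * sqrt(10) / 331273075 + 30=30.00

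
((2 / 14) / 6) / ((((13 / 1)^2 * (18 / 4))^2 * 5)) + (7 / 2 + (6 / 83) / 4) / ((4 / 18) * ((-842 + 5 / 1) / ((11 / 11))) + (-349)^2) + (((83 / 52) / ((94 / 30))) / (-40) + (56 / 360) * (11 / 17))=0.09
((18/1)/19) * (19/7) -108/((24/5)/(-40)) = 6318/7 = 902.57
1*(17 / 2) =17 / 2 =8.50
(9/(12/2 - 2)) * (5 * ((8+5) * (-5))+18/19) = -55413/76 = -729.12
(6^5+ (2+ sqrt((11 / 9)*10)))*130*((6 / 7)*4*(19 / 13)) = 1520*sqrt(110) / 7+ 35467680 / 7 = 5069088.84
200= 200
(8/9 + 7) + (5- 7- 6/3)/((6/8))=23/9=2.56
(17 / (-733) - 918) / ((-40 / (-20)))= -672911 / 1466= -459.01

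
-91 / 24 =-3.79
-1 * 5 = -5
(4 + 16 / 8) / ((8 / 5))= 3.75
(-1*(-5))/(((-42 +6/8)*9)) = -4/297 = -0.01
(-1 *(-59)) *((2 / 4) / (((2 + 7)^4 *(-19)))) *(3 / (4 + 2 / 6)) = -59 / 360126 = -0.00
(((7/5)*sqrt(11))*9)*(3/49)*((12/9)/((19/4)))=144*sqrt(11)/665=0.72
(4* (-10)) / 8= -5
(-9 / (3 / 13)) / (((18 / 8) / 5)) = -260 / 3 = -86.67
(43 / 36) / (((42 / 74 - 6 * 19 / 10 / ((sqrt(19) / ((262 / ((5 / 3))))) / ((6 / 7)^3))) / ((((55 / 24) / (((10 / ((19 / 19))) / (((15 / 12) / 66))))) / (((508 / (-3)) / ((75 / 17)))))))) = 102363821328125 / 89506363990801735931904 + 24797539790625 * sqrt(19) / 207190657386115129472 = 0.00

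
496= 496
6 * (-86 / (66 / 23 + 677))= -11868 / 15637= -0.76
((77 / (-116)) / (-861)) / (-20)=-0.00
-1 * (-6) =6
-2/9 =-0.22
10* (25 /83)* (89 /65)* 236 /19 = 1050200 /20501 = 51.23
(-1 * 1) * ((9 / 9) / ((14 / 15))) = -15 / 14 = -1.07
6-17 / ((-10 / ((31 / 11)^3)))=586307 / 13310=44.05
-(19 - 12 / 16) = -73 / 4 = -18.25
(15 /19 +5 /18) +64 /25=31013 /8550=3.63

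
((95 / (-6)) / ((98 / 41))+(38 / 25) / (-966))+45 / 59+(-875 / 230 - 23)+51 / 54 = -1898416589 / 59843700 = -31.72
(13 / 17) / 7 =13 / 119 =0.11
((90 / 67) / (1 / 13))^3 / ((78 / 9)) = 184801500 / 300763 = 614.44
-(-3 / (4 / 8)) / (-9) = -2 / 3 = -0.67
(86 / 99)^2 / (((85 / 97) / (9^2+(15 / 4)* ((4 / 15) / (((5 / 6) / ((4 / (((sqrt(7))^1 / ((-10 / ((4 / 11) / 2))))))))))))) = 717412 / 10285 - 5739296* sqrt(7) / 176715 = -16.17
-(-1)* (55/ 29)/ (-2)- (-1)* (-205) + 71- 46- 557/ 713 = -181.73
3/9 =1/3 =0.33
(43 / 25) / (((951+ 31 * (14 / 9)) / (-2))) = -774 / 224825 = -0.00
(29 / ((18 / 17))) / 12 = 2.28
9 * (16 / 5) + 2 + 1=159 / 5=31.80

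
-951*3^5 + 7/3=-693272/3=-231090.67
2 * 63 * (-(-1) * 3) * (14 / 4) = 1323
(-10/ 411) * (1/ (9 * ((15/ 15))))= -10/ 3699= -0.00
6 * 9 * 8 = 432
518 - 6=512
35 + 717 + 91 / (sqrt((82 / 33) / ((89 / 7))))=13* sqrt(1685838) / 82 + 752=957.84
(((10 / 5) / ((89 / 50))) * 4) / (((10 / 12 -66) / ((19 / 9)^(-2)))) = -194400 / 12562439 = -0.02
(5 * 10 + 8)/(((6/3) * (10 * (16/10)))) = 29/16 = 1.81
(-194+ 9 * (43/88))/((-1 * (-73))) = -2.60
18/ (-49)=-18/ 49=-0.37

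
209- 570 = -361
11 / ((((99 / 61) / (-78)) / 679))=-1076894 / 3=-358964.67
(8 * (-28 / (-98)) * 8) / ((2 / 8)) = 512 / 7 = 73.14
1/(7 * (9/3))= 1/21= 0.05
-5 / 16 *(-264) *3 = 495 / 2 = 247.50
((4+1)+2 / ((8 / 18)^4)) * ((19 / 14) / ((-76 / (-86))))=309643 / 3584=86.40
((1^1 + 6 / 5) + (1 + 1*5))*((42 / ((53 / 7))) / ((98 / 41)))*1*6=30258 / 265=114.18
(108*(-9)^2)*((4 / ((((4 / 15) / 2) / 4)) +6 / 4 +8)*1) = 1132866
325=325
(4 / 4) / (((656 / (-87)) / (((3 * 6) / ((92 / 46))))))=-783 / 656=-1.19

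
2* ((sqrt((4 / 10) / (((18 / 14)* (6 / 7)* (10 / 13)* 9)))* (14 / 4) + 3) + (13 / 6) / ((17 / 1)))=49* sqrt(78) / 270 + 319 / 51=7.86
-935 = -935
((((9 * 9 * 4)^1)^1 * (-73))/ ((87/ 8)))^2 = 3978077184/ 841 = 4730175.01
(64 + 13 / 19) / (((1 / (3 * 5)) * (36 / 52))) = 79885 / 57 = 1401.49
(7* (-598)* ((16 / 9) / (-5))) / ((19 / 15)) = 66976 / 57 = 1175.02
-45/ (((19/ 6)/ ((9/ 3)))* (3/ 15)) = -213.16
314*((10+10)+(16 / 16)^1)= 6594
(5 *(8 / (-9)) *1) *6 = -80 / 3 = -26.67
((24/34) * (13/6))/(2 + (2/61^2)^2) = 179995933/235379331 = 0.76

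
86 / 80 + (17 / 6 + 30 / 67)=35023 / 8040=4.36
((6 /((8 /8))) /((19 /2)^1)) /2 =6 /19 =0.32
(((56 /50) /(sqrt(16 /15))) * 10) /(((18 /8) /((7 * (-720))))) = -6272 * sqrt(15) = -24291.35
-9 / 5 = -1.80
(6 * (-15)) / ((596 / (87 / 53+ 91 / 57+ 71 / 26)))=-0.90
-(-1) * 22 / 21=22 / 21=1.05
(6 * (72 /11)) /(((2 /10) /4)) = 8640 /11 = 785.45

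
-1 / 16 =-0.06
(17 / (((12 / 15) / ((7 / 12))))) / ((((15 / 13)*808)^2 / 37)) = 744107 / 1410186240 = 0.00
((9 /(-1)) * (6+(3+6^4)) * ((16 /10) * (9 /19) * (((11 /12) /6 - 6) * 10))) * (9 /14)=44501805 /133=334600.04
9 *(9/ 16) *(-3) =-243/ 16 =-15.19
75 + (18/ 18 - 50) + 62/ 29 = 816/ 29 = 28.14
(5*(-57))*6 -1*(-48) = -1662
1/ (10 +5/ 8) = 8/ 85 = 0.09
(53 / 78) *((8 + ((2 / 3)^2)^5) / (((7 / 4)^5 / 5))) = 64233082880 / 38705025177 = 1.66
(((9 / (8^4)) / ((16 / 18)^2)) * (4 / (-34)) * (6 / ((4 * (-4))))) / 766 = 2187 / 13654556672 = 0.00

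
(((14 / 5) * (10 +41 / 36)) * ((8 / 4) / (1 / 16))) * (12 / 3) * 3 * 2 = 359296 / 15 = 23953.07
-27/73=-0.37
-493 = -493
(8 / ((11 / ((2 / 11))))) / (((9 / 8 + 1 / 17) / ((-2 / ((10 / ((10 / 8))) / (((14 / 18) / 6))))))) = -272 / 75141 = -0.00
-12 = -12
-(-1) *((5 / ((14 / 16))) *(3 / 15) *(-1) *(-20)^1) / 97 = 160 / 679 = 0.24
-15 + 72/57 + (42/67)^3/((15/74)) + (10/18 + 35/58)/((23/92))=-58806082429/7457418585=-7.89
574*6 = 3444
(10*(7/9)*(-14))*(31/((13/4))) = -121520/117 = -1038.63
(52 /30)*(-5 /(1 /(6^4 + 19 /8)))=-135031 /12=-11252.58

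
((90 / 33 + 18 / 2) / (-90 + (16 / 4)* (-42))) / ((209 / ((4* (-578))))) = 1156 / 2299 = 0.50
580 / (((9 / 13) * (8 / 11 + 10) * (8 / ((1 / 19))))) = 20735 / 40356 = 0.51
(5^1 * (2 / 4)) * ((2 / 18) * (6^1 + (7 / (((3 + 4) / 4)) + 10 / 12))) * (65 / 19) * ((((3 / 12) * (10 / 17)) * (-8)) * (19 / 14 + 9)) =-15315625 / 122094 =-125.44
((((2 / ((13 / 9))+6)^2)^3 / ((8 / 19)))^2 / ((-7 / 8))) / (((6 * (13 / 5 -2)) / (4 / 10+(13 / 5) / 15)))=-22016420284791617564442624 / 815432979286835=-26999668696.31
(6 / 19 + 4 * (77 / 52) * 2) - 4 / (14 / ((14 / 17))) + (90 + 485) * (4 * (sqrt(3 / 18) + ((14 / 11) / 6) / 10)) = 8413030 / 138567 + 1150 * sqrt(6) / 3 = 999.69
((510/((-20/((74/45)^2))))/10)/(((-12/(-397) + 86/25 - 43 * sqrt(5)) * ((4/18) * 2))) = 159111380201/27284947552830 + 788627365255 * sqrt(5)/10913979021132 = 0.17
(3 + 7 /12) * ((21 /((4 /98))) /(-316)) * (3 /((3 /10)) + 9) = -280231 /2528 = -110.85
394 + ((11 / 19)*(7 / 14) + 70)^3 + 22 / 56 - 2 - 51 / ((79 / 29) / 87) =10500206453805 / 30344216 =346036.51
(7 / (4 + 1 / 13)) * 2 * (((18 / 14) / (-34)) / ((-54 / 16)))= 104 / 2703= 0.04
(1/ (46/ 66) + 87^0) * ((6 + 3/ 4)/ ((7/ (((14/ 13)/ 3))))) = 252/ 299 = 0.84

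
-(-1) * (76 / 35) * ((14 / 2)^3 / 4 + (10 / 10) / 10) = 32623 / 175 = 186.42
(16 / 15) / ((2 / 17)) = 136 / 15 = 9.07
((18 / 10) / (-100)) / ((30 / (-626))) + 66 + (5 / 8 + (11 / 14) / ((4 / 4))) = 2372521 / 35000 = 67.79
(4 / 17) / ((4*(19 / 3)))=3 / 323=0.01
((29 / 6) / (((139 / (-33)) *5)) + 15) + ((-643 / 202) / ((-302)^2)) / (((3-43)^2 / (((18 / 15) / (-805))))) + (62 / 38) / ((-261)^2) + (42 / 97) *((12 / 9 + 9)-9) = 15.35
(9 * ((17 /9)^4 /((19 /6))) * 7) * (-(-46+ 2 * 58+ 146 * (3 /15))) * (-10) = 1159939648 /4617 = 251232.33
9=9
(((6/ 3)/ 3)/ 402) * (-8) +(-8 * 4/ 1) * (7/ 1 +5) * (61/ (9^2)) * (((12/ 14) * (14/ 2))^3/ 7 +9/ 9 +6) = -138631208/ 12663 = -10947.74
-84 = -84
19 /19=1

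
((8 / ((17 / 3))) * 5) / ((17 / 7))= 840 / 289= 2.91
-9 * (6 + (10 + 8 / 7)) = -154.29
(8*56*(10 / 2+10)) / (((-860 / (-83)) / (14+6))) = 557760 / 43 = 12971.16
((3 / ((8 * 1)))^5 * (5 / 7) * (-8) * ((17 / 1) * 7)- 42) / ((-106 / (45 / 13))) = 8670915 / 5644288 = 1.54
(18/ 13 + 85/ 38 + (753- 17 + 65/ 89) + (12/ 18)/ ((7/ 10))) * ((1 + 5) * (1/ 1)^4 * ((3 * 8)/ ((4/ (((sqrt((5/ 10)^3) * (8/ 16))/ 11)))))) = 2053307301 * sqrt(2)/ 6770764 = 428.88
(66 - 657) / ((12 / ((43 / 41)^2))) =-364253 / 6724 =-54.17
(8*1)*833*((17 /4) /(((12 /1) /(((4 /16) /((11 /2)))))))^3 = 4092529 /147197952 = 0.03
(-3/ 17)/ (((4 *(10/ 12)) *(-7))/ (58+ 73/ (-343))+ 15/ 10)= -356778/ 2216273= -0.16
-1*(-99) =99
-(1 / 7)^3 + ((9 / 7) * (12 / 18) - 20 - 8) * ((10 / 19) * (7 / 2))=-17151 / 343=-50.00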